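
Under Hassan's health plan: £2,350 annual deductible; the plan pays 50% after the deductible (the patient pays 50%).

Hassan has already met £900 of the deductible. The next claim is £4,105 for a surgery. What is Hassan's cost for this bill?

£2,777.50

Remaining deductible: £2,350 − £900 = £1,450.
That leaves £4,105 − £1,450 = £2,655 for coinsurance.
Coinsurance: £2,655 × 50% = £1,327.50.
Patient responsibility: £1,450 + £1,327.50 = £2,777.50.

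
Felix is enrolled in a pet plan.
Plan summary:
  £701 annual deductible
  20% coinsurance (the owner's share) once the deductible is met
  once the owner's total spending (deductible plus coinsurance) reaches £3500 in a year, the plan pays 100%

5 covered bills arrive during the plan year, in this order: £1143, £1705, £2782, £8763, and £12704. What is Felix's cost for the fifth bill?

Claim 1 (£1143): £701 finishes the deductible; £442 goes to coinsurance; coinsurance £442 × 20% = £88.40. Owner owes £789.40 (running OOP £789.40).
Claim 2 (£1705): 20% coinsurance on £1705 = £341. Owner owes £341 (running OOP £1130.40).
Claim 3 (£2782): deductible met; 20% of £2782 = £556.40. Cost to owner: £556.40. OOP to date £1686.80.
Claim 4 (£8763): deductible already satisfied, so owner's share is 20% × £8763 = £1752.60. Owner owes £1752.60 (running OOP £3439.40).
Claim 5 (£12704): deductible already satisfied, so owner's share is 20% × £12704 = £2540.80. That would push OOP to £5980.20, over the £3500 cap, so owner pays £3500 − £3439.40 = £60.60.

£60.60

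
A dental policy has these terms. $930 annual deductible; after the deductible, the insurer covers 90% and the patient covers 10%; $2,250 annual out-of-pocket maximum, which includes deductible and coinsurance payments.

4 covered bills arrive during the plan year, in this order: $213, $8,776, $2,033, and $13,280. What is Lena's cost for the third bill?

Claim 1 ($213): all of it applies to the deductible. Cost to patient: $213. OOP to date $213.
Claim 2 ($8,776): $717 finishes the deductible; $8,059 goes to coinsurance; coinsurance $8,059 × 10% = $805.90. Cost to patient: $1,522.90. OOP to date $1,735.90.
Claim 3 ($2,033): 10% coinsurance on $2,033 = $203.30. Cost to patient: $203.30. OOP to date $1,939.20.

$203.30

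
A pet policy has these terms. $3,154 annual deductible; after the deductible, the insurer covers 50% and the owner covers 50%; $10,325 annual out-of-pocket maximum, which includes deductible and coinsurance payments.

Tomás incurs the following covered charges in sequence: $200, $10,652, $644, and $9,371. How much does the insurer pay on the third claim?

Bill 1, $200: fully absorbed by the deductible. Owner pays $200; OOP now $200. Insurer: $200 − $200 = $0.
Bill 2, $10,652: deductible takes $2,954, $7,698 remains; coinsurance $7,698 × 50% = $3,849. Cost to owner: $6,803. OOP to date $7,003. Plan pays $10,652 − $6,803 = $3,849.
Bill 3, $644: deductible met; 50% of $644 = $322. Cost to owner: $322. OOP to date $7,325. Insurer: $644 − $322 = $322.

$322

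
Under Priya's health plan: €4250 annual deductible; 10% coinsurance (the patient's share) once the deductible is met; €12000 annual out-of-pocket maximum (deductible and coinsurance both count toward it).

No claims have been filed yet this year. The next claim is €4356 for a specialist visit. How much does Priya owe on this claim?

€4260.60

The full €4250 deductible is still open; €4250 of this bill applies to it.
The remaining €106 (= €4356 − €4250) moves to coinsurance.
10% of €106 = €10.60 falls to the patient.
So the patient owes €4250 + €10.60 = €4260.60 before any cap.
Total out-of-pocket so far would be €0 + €4260.60 = €4260.60, below the €12000 cap — no reduction.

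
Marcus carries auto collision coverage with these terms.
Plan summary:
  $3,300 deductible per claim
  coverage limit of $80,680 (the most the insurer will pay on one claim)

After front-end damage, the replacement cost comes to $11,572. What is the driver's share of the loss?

Subtract the deductible: $11,572 − $3,300 = $8,272.
$8,272 ≤ $80,680, so the limit doesn't bind; insurer pays $8,272.
The driver bears the rest of the original loss: $11,572 − $8,272 = $3,300.

$3,300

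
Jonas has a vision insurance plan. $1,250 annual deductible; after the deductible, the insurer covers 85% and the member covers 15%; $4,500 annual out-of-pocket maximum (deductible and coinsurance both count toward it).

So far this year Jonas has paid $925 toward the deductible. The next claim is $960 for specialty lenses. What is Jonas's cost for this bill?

Deductible still to meet: $1,250 − $925 = $325.
That leaves $960 − $325 = $635 for coinsurance.
Member's 15% share of $635 is $95.25.
So the member owes $325 + $95.25 = $420.25 before any cap.
Total out-of-pocket so far would be $925 + $420.25 = $1,345.25, below the $4,500 cap — no reduction.

$420.25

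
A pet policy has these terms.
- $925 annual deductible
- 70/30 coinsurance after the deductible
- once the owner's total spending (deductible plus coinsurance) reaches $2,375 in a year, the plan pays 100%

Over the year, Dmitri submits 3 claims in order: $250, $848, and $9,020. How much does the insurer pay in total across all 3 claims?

$7,743

Bill 1, $250: entire amount goes to the deductible. Owner pays $250; OOP now $250. Insurer: $250 − $250 = $0.
Bill 2, $848: $675 finishes the deductible; $173 goes to coinsurance; owner's 30% is $51.90. Owner pays $726.90; OOP now $976.90. Insurer: $848 − $726.90 = $121.10.
Bill 3, $9,020: 30% coinsurance on $9,020 = $2,706. OOP would hit $3,682.90 > $2,375, so the cap limits the owner to $2,375 − $976.90 = $1,398.10. Insurer: $9,020 − $1,398.10 = $7,621.90.
Insurer total: $0 + $121.10 + $7,621.90 = $7,743.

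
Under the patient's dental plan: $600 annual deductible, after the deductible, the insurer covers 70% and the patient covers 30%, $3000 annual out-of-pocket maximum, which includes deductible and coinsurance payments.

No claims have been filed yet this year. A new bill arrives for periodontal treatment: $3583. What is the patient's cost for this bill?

The full $600 deductible is still open; $600 of this bill applies to it.
After the $600 deductible portion, $3583 − $600 = $2983 is subject to coinsurance.
30% of $2983 = $894.90 falls to the patient.
Patient responsibility before any cap: $600 + $894.90 = $1494.90.
Total out-of-pocket so far would be $0 + $1494.90 = $1494.90, below the $3000 cap — no reduction.

$1494.90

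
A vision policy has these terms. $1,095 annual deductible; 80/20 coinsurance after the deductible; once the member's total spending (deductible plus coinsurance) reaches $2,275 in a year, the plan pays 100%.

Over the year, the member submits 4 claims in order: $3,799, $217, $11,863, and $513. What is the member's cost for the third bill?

Bill 1, $3,799: $1,095 finishes the deductible; $2,704 goes to coinsurance; 20% of $2,704 = $540.80. Member owes $1,635.80 (running OOP $1,635.80).
Bill 2, $217: deductible already satisfied, so member's share is 20% × $217 = $43.40. Cost to member: $43.40. OOP to date $1,679.20.
Bill 3, $11,863: 20% coinsurance on $11,863 = $2,372.60. OOP would hit $4,051.80 > $2,275, so the cap limits the member to $2,275 − $1,679.20 = $595.80.

$595.80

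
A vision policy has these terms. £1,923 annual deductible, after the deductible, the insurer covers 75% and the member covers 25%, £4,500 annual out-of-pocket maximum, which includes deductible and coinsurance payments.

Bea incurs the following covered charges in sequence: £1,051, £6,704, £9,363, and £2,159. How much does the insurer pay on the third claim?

Claim 1 (£1,051): fully absorbed by the deductible. Member owes £1,051 (running OOP £1,051). Insurer: £1,051 − £1,051 = £0.
Claim 2 (£6,704): £872 finishes the deductible; £5,832 goes to coinsurance; member's 25% is £1,458. Member pays £2,330; OOP now £3,381. Insurer: £6,704 − £2,330 = £4,374.
Claim 3 (£9,363): deductible already satisfied, so member's share is 25% × £9,363 = £2,340.75. Adding that to £3,381 gives £5,721.75, past the £4,500 cap; member pays only £4,500 − £3,381 = £1,119. Plan pays £9,363 − £1,119 = £8,244.

£8,244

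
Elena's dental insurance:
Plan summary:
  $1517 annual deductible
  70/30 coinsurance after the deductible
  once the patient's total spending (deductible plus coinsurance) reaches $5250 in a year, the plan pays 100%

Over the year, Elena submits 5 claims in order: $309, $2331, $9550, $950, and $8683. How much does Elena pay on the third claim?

Bill 1, $309: fully absorbed by the deductible. Patient owes $309 (running OOP $309).
Bill 2, $2331: $1208 finishes the deductible; $1123 goes to coinsurance; 30% of $1123 = $336.90. Cost to patient: $1544.90. OOP to date $1853.90.
Bill 3, $9550: 30% coinsurance on $9550 = $2865. Patient pays $2865; OOP now $4718.90.

$2865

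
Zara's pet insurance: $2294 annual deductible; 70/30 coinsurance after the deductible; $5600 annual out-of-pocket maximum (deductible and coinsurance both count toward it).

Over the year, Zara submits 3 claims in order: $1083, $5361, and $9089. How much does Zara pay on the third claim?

Bill 1, $1083: all of it applies to the deductible. Owner pays $1083; OOP now $1083.
Bill 2, $5361: $1211 finishes the deductible; $4150 goes to coinsurance; coinsurance $4150 × 30% = $1245. Cost to owner: $2456. OOP to date $3539.
Bill 3, $9089: deductible met; 30% of $9089 = $2726.70. That would push OOP to $6265.70, over the $5600 cap, so owner pays $5600 − $3539 = $2061.

$2061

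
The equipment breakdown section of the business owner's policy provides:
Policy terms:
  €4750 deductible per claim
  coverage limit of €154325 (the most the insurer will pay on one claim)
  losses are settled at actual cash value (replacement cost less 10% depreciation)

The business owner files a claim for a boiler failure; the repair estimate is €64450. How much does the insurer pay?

Actual cash value after 10% depreciation: €64450 × 90% = €58005.
Subtract the deductible: €58005 − €4750 = €53255.
€53255 is within the €154325 limit, so the insurer pays €53255.

€53255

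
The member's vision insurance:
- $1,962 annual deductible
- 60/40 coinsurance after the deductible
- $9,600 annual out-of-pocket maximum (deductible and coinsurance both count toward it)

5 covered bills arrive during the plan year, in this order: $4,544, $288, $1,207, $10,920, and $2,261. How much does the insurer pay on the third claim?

$724.20

Claim 1 ($4,544): $1,962 finishes the deductible; $2,582 goes to coinsurance; member's 40% is $1,032.80. Member pays $2,994.80; OOP now $2,994.80. Insurer: $4,544 − $2,994.80 = $1,549.20.
Claim 2 ($288): deductible already satisfied, so member's share is 40% × $288 = $115.20. Cost to member: $115.20. OOP to date $3,110. Insurer: $288 − $115.20 = $172.80.
Claim 3 ($1,207): deductible met; 40% of $1,207 = $482.80. Member pays $482.80; OOP now $3,592.80. Plan pays $1,207 − $482.80 = $724.20.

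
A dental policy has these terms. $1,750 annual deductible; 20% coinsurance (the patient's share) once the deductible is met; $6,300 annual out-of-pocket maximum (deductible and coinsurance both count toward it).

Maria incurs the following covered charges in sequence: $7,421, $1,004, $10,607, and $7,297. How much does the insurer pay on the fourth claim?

Bill 1, $7,421: $1,750 finishes the deductible; $5,671 goes to coinsurance; 20% of $5,671 = $1,134.20. Cost to patient: $2,884.20. OOP to date $2,884.20. Plan pays $7,421 − $2,884.20 = $4,536.80.
Bill 2, $1,004: deductible already satisfied, so patient's share is 20% × $1,004 = $200.80. Cost to patient: $200.80. OOP to date $3,085. Insurer: $1,004 − $200.80 = $803.20.
Bill 3, $10,607: deductible already satisfied, so patient's share is 20% × $10,607 = $2,121.40. Cost to patient: $2,121.40. OOP to date $5,206.40. Plan pays $10,607 − $2,121.40 = $8,485.60.
Bill 4, $7,297: 20% coinsurance on $7,297 = $1,459.40. That would push OOP to $6,665.80, over the $6,300 cap, so patient pays $6,300 − $5,206.40 = $1,093.60. Insurer: $7,297 − $1,093.60 = $6,203.40.

$6,203.40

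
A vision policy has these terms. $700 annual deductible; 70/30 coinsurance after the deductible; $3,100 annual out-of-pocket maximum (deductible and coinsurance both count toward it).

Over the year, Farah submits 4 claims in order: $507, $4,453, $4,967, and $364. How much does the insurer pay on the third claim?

$3,845

Claim 1 — $507: all of it applies to the deductible. Cost to member: $507. OOP to date $507. Plan pays $507 − $507 = $0.
Claim 2 — $4,453: deductible takes $193, $4,260 remains; member's 30% is $1,278. Member owes $1,471 (running OOP $1,978). Insurer: $4,453 − $1,471 = $2,982.
Claim 3 — $4,967: 30% coinsurance on $4,967 = $1,490.10. OOP would hit $3,468.10 > $3,100, so the cap limits the member to $3,100 − $1,978 = $1,122. Plan pays $4,967 − $1,122 = $3,845.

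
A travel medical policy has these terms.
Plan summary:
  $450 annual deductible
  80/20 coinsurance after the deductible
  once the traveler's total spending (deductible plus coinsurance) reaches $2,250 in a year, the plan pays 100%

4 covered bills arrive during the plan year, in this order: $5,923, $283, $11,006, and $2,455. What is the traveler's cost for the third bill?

$648.80

#1 ($5,923): $450 finishes the deductible; $5,473 goes to coinsurance; coinsurance $5,473 × 20% = $1,094.60. Traveler pays $1,544.60; OOP now $1,544.60.
#2 ($283): deductible met; 20% of $283 = $56.60. Cost to traveler: $56.60. OOP to date $1,601.20.
#3 ($11,006): deductible already satisfied, so traveler's share is 20% × $11,006 = $2,201.20. OOP would hit $3,802.40 > $2,250, so the cap limits the traveler to $2,250 − $1,601.20 = $648.80.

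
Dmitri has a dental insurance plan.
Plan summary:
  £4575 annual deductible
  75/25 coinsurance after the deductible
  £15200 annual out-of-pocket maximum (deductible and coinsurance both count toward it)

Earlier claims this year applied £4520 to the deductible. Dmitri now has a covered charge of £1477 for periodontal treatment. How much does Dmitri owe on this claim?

£410.50

Remaining deductible: £4575 − £4520 = £55.
The remaining £1422 (= £1477 − £55) moves to coinsurance.
Coinsurance: £1422 × 25% = £355.50.
So the patient owes £55 + £355.50 = £410.50 before any cap.
Total out-of-pocket so far would be £4520 + £410.50 = £4930.50, below the £15200 cap — no reduction.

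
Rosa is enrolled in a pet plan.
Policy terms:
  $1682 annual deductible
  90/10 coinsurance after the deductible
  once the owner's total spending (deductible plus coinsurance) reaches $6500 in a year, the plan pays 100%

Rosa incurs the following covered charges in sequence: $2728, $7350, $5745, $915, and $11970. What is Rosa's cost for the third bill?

#1 ($2728): deductible takes $1682, $1046 remains; 10% of $1046 = $104.60. Owner pays $1786.60; OOP now $1786.60.
#2 ($7350): deductible met; 10% of $7350 = $735. Cost to owner: $735. OOP to date $2521.60.
#3 ($5745): deductible already satisfied, so owner's share is 10% × $5745 = $574.50. Owner owes $574.50 (running OOP $3096.10).

$574.50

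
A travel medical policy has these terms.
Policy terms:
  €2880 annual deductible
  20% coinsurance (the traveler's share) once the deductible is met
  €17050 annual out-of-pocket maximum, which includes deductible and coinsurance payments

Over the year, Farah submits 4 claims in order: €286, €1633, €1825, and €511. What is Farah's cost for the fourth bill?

#1 (€286): fully absorbed by the deductible. Traveler pays €286; OOP now €286.
#2 (€1633): all of it applies to the deductible. Cost to traveler: €1633. OOP to date €1919.
#3 (€1825): €961 finishes the deductible; €864 goes to coinsurance; coinsurance €864 × 20% = €172.80. Traveler pays €1133.80; OOP now €3052.80.
#4 (€511): deductible already satisfied, so traveler's share is 20% × €511 = €102.20. Traveler owes €102.20 (running OOP €3155).

€102.20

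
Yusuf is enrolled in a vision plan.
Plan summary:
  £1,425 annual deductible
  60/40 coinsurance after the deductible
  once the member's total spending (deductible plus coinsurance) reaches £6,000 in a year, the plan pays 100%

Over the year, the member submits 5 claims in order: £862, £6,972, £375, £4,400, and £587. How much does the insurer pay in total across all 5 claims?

#1 (£862): fully absorbed by the deductible. Cost to member: £862. OOP to date £862. Insurer: £862 − £862 = £0.
#2 (£6,972): deductible takes £563, £6,409 remains; member's 40% is £2,563.60. Member owes £3,126.60 (running OOP £3,988.60). Insurer: £6,972 − £3,126.60 = £3,845.40.
#3 (£375): deductible met; 40% of £375 = £150. Member owes £150 (running OOP £4,138.60). Insurer: £375 − £150 = £225.
#4 (£4,400): deductible met; 40% of £4,400 = £1,760. Cost to member: £1,760. OOP to date £5,898.60. Insurer: £4,400 − £1,760 = £2,640.
#5 (£587): deductible met; 40% of £587 = £234.80. That would push OOP to £6,133.40, over the £6,000 cap, so member pays £6,000 − £5,898.60 = £101.40. Insurer: £587 − £101.40 = £485.60.
Insurer total = bills − member's total = £13,196 − £6,000 = £7,196.

£7,196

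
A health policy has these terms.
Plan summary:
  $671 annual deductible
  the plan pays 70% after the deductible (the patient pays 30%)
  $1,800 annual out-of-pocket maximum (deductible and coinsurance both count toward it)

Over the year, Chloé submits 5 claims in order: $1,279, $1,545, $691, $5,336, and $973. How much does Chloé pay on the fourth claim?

$275.80

Claim 1 ($1,279): deductible takes $671, $608 remains; 30% of $608 = $182.40. Cost to patient: $853.40. OOP to date $853.40.
Claim 2 ($1,545): 30% coinsurance on $1,545 = $463.50. Patient pays $463.50; OOP now $1,316.90.
Claim 3 ($691): deductible already satisfied, so patient's share is 30% × $691 = $207.30. Patient owes $207.30 (running OOP $1,524.20).
Claim 4 ($5,336): deductible already satisfied, so patient's share is 30% × $5,336 = $1,600.80. OOP would hit $3,125 > $1,800, so the cap limits the patient to $1,800 − $1,524.20 = $275.80.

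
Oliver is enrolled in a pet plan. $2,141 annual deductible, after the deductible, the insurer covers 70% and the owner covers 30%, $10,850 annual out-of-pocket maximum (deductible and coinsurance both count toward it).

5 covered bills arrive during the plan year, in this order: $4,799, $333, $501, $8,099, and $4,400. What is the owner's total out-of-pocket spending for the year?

$6,938.30

Claim 1 ($4,799): deductible takes $2,141, $2,658 remains; owner's 30% is $797.40. Owner owes $2,938.40 (running OOP $2,938.40).
Claim 2 ($333): 30% coinsurance on $333 = $99.90. Owner pays $99.90; OOP now $3,038.30.
Claim 3 ($501): deductible met; 30% of $501 = $150.30. Cost to owner: $150.30. OOP to date $3,188.60.
Claim 4 ($8,099): deductible already satisfied, so owner's share is 30% × $8,099 = $2,429.70. Owner owes $2,429.70 (running OOP $5,618.30).
Claim 5 ($4,400): 30% coinsurance on $4,400 = $1,320. Cost to owner: $1,320. OOP to date $6,938.30.
Total paid by the owner: $2,938.40 + $99.90 + $150.30 + $2,429.70 + $1,320 = $6,938.30.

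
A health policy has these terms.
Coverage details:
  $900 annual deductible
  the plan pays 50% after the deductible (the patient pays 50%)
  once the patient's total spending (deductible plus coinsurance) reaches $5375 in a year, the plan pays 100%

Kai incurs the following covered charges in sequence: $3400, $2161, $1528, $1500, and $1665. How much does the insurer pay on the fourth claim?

$750

#1 ($3400): deductible takes $900, $2500 remains; 50% of $2500 = $1250. Cost to patient: $2150. OOP to date $2150. Plan pays $3400 − $2150 = $1250.
#2 ($2161): deductible already satisfied, so patient's share is 50% × $2161 = $1080.50. Patient pays $1080.50; OOP now $3230.50. Insurer: $2161 − $1080.50 = $1080.50.
#3 ($1528): deductible already satisfied, so patient's share is 50% × $1528 = $764. Cost to patient: $764. OOP to date $3994.50. Insurer: $1528 − $764 = $764.
#4 ($1500): deductible already satisfied, so patient's share is 50% × $1500 = $750. Patient owes $750 (running OOP $4744.50). Plan pays $1500 − $750 = $750.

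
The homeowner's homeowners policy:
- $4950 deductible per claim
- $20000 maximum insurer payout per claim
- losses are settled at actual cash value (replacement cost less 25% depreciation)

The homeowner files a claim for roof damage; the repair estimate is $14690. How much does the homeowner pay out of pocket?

$8622.50

At 25% depreciation, ACV = $14690 − $3672.50 = $11017.50.
Subtract the deductible: $11017.50 − $4950 = $6067.50.
$6067.50 ≤ $20000, so the limit doesn't bind; insurer pays $6067.50.
The homeowner bears the rest of the original loss: $14690 − $6067.50 = $8622.50.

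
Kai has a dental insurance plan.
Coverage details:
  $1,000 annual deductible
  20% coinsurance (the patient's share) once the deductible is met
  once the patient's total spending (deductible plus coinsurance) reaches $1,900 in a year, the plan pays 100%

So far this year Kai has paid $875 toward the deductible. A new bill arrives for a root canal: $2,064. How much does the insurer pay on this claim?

Deductible still to meet: $1,000 − $875 = $125.
The remaining $1,939 (= $2,064 − $125) moves to coinsurance.
Patient's 20% share of $1,939 is $387.80.
That puts the patient's cost at $125 + $387.80 = $512.80 before any cap.
Cumulative spending $875 + $512.80 = $1,387.80 stays under the $1,900 maximum.
The insurer covers the remainder: $2,064 − $512.80 = $1,551.20.

$1,551.20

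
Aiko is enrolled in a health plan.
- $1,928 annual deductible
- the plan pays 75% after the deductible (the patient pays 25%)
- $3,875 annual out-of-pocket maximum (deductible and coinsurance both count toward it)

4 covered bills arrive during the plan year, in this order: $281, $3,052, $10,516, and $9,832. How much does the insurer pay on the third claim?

#1 ($281): fully absorbed by the deductible. Cost to patient: $281. OOP to date $281. Plan pays $281 − $281 = $0.
#2 ($3,052): deductible takes $1,647, $1,405 remains; 25% of $1,405 = $351.25. Cost to patient: $1,998.25. OOP to date $2,279.25. Plan pays $3,052 − $1,998.25 = $1,053.75.
#3 ($10,516): 25% coinsurance on $10,516 = $2,629. OOP would hit $4,908.25 > $3,875, so the cap limits the patient to $3,875 − $2,279.25 = $1,595.75. Plan pays $10,516 − $1,595.75 = $8,920.25.

$8,920.25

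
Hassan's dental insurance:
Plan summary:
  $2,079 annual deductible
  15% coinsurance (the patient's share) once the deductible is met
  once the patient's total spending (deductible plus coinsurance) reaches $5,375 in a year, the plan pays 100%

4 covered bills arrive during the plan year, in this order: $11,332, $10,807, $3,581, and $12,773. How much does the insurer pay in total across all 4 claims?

Claim 1 — $11,332: $2,079 to deductible, leaving $9,253; 15% of $9,253 = $1,387.95. Cost to patient: $3,466.95. OOP to date $3,466.95. Insurer: $11,332 − $3,466.95 = $7,865.05.
Claim 2 — $10,807: deductible already satisfied, so patient's share is 15% × $10,807 = $1,621.05. Patient owes $1,621.05 (running OOP $5,088). Plan pays $10,807 − $1,621.05 = $9,185.95.
Claim 3 — $3,581: deductible already satisfied, so patient's share is 15% × $3,581 = $537.15. That would push OOP to $5,625.15, over the $5,375 cap, so patient pays $5,375 − $5,088 = $287. Insurer: $3,581 − $287 = $3,294.
Claim 4 — $12,773: deductible already satisfied, so patient's share is 15% × $12,773 = $1,915.95. OOP would hit $7,290.95 > $5,375, so the cap limits the patient to $5,375 − $5,375 = $0. Insurer: $12,773 − $0 = $12,773.
Insurer total: $7,865.05 + $9,185.95 + $3,294 + $12,773 = $33,118.

$33,118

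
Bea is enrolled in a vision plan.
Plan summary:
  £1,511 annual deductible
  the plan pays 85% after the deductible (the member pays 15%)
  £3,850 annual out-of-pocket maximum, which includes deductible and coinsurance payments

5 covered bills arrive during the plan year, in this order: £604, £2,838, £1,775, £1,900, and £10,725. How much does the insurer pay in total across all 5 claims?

£13,992

Claim 1 (£604): fully absorbed by the deductible. Cost to member: £604. OOP to date £604. Insurer: £604 − £604 = £0.
Claim 2 (£2,838): deductible takes £907, £1,931 remains; member's 15% is £289.65. Member pays £1,196.65; OOP now £1,800.65. Insurer: £2,838 − £1,196.65 = £1,641.35.
Claim 3 (£1,775): 15% coinsurance on £1,775 = £266.25. Member pays £266.25; OOP now £2,066.90. Insurer: £1,775 − £266.25 = £1,508.75.
Claim 4 (£1,900): deductible already satisfied, so member's share is 15% × £1,900 = £285. Member pays £285; OOP now £2,351.90. Insurer: £1,900 − £285 = £1,615.
Claim 5 (£10,725): deductible already satisfied, so member's share is 15% × £10,725 = £1,608.75. That would push OOP to £3,960.65, over the £3,850 cap, so member pays £3,850 − £2,351.90 = £1,498.10. Insurer: £10,725 − £1,498.10 = £9,226.90.
Insurer total: £0 + £1,641.35 + £1,508.75 + £1,615 + £9,226.90 = £13,992.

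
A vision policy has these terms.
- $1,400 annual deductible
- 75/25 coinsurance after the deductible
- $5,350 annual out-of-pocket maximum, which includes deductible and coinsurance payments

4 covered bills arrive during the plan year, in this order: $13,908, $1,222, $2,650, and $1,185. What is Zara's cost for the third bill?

$517.50

Claim 1 ($13,908): $1,400 to deductible, leaving $12,508; coinsurance $12,508 × 25% = $3,127. Member owes $4,527 (running OOP $4,527).
Claim 2 ($1,222): deductible already satisfied, so member's share is 25% × $1,222 = $305.50. Member owes $305.50 (running OOP $4,832.50).
Claim 3 ($2,650): deductible already satisfied, so member's share is 25% × $2,650 = $662.50. Adding that to $4,832.50 gives $5,495, past the $5,350 cap; member pays only $5,350 − $4,832.50 = $517.50.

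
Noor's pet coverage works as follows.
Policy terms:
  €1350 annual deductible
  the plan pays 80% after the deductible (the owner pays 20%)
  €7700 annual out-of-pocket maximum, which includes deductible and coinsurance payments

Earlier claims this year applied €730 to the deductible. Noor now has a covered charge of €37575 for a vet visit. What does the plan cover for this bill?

€30605

€730 of the €1350 deductible is already met, leaving €620.
That leaves €37575 − €620 = €36955 for coinsurance.
Coinsurance: €36955 × 20% = €7391.
So the owner owes €620 + €7391 = €8011 before any cap.
That would bring total out-of-pocket to €8741, past the €7700 cap. The owner is capped at €7700 − €730 = €6970 on this claim.
The plan picks up €37575 − €6970 = €30605.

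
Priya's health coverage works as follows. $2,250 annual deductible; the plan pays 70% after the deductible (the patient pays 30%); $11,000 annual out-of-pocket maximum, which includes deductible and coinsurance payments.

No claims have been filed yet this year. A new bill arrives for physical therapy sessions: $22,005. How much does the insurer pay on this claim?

$13,828.50

The full $2,250 deductible is still open; $2,250 of this bill applies to it.
The remaining $19,755 (= $22,005 − $2,250) moves to coinsurance.
30% of $19,755 = $5,926.50 falls to the patient.
So the patient owes $2,250 + $5,926.50 = $8,176.50 before any cap.
Cumulative spending $0 + $8,176.50 = $8,176.50 stays under the $11,000 maximum.
Insurer pays the balance: $22,005 − $8,176.50 = $13,828.50.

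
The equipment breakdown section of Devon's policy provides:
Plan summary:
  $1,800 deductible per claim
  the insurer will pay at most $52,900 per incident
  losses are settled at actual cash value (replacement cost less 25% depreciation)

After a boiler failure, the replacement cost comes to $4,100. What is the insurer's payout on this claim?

Actual cash value after 25% depreciation: $4,100 × 75% = $3,075.
After the deductible, $3,075 − $1,800 = $1,275 remains.
That's under the $52,900 cap, so the insurer reimburses the full $1,275.

$1,275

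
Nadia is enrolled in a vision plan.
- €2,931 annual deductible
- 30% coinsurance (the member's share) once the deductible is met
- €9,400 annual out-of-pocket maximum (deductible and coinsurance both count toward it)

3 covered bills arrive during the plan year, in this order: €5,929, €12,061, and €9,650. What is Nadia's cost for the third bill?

€1,951.30

Bill 1, €5,929: deductible takes €2,931, €2,998 remains; 30% of €2,998 = €899.40. Member owes €3,830.40 (running OOP €3,830.40).
Bill 2, €12,061: deductible met; 30% of €12,061 = €3,618.30. Cost to member: €3,618.30. OOP to date €7,448.70.
Bill 3, €9,650: deductible met; 30% of €9,650 = €2,895. Adding that to €7,448.70 gives €10,343.70, past the €9,400 cap; member pays only €9,400 − €7,448.70 = €1,951.30.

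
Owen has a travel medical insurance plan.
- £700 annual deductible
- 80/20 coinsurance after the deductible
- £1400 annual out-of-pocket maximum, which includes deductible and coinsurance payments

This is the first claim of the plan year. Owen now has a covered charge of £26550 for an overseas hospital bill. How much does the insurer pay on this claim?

£25150

The full £700 deductible is still open; £700 of this bill applies to it.
After the £700 deductible portion, £26550 − £700 = £25850 is subject to coinsurance.
Coinsurance: £25850 × 20% = £5170.
That puts the traveler's cost at £700 + £5170 = £5870 before any cap.
That would bring total out-of-pocket to £5870, past the £1400 cap. The traveler is capped at £1400 − £0 = £1400 on this claim.
Insurer pays the balance: £26550 − £1400 = £25150.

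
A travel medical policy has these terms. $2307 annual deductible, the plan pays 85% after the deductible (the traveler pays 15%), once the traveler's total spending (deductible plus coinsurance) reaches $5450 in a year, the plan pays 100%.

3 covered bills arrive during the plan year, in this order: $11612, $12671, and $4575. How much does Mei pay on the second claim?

$1747.25

Claim 1 — $11612: $2307 finishes the deductible; $9305 goes to coinsurance; coinsurance $9305 × 15% = $1395.75. Traveler pays $3702.75; OOP now $3702.75.
Claim 2 — $12671: deductible already satisfied, so traveler's share is 15% × $12671 = $1900.65. That would push OOP to $5603.40, over the $5450 cap, so traveler pays $5450 − $3702.75 = $1747.25.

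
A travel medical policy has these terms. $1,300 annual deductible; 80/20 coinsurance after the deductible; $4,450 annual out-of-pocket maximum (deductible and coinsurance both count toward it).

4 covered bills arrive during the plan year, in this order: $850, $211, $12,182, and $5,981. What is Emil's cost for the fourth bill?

Bill 1, $850: entire amount goes to the deductible. Traveler owes $850 (running OOP $850).
Bill 2, $211: fully absorbed by the deductible. Cost to traveler: $211. OOP to date $1,061.
Bill 3, $12,182: deductible takes $239, $11,943 remains; 20% of $11,943 = $2,388.60. Traveler owes $2,627.60 (running OOP $3,688.60).
Bill 4, $5,981: deductible met; 20% of $5,981 = $1,196.20. That would push OOP to $4,884.80, over the $4,450 cap, so traveler pays $4,450 − $3,688.60 = $761.40.

$761.40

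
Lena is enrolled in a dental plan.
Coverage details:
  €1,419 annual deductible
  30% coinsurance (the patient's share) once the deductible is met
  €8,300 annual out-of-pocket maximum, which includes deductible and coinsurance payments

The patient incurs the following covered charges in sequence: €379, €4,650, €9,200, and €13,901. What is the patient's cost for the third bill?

#1 (€379): all of it applies to the deductible. Cost to patient: €379. OOP to date €379.
#2 (€4,650): €1,040 to deductible, leaving €3,610; 30% of €3,610 = €1,083. Patient pays €2,123; OOP now €2,502.
#3 (€9,200): deductible already satisfied, so patient's share is 30% × €9,200 = €2,760. Patient owes €2,760 (running OOP €5,262).

€2,760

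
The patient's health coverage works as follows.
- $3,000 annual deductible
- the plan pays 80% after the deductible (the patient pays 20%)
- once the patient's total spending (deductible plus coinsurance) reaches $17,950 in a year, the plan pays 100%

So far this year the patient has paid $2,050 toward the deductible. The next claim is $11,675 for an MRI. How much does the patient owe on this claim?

$3,095

Deductible still to meet: $3,000 − $2,050 = $950.
The remaining $10,725 (= $11,675 − $950) moves to coinsurance.
Patient's 20% share of $10,725 is $2,145.
Patient responsibility before any cap: $950 + $2,145 = $3,095.
Total out-of-pocket so far would be $2,050 + $3,095 = $5,145, below the $17,950 cap — no reduction.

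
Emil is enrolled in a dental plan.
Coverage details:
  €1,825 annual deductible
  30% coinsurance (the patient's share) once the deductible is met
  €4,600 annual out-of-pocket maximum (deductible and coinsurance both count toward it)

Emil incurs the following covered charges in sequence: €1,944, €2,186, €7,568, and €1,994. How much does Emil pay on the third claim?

#1 (€1,944): deductible takes €1,825, €119 remains; patient's 30% is €35.70. Patient owes €1,860.70 (running OOP €1,860.70).
#2 (€2,186): 30% coinsurance on €2,186 = €655.80. Patient owes €655.80 (running OOP €2,516.50).
#3 (€7,568): deductible met; 30% of €7,568 = €2,270.40. Adding that to €2,516.50 gives €4,786.90, past the €4,600 cap; patient pays only €4,600 − €2,516.50 = €2,083.50.

€2,083.50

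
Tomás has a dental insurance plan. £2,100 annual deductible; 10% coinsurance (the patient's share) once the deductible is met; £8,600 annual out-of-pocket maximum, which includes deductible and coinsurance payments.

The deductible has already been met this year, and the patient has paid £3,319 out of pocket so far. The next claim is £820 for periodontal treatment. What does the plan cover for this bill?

With the deductible met, the entire £820 is subject to coinsurance.
10% of £820 = £82 falls to the patient.
Total out-of-pocket so far would be £3,319 + £82 = £3,401, below the £8,600 cap — no reduction.
Insurer pays the balance: £820 − £82 = £738.

£738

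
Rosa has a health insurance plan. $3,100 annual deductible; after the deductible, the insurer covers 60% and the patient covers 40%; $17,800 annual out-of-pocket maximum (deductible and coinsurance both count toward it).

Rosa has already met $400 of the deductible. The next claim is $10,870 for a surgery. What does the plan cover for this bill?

$400 of the $3,100 deductible is already met, leaving $2,700.
After the $2,700 deductible portion, $10,870 − $2,700 = $8,170 is subject to coinsurance.
Coinsurance: $8,170 × 40% = $3,268.
So the patient owes $2,700 + $3,268 = $5,968 before any cap.
Total out-of-pocket so far would be $400 + $5,968 = $6,368, below the $17,800 cap — no reduction.
The plan picks up $10,870 − $5,968 = $4,902.

$4,902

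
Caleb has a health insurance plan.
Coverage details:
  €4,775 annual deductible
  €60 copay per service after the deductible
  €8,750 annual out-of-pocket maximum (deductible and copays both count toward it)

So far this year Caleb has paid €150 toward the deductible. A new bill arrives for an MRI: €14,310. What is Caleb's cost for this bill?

Remaining deductible: €4,775 − €150 = €4,625.
After the €4,625 deductible portion, €14,310 − €4,625 = €9,685 is subject to the copay.
Copay on this service: €60.
So the patient owes €4,625 + €60 = €4,685 before any cap.
Year-to-date out-of-pocket becomes €150 + €4,685 = €4,835, still under the €8,750 maximum, so no cap applies.

€4,685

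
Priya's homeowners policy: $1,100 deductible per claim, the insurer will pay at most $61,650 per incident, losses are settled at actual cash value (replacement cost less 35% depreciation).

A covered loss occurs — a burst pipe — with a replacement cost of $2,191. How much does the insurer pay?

$324.15

Depreciate 35%: the covered value is $2,191 × 0.65 = $1,424.15.
Less the $1,100 deductible: $1,424.15 − $1,100 = $324.15.
$324.15 is within the $61,650 limit, so the insurer pays $324.15.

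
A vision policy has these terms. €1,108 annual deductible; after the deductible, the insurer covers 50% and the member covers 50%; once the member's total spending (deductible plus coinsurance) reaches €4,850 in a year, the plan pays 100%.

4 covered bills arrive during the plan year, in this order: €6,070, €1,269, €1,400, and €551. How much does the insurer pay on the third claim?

#1 (€6,070): €1,108 finishes the deductible; €4,962 goes to coinsurance; 50% of €4,962 = €2,481. Member owes €3,589 (running OOP €3,589). Insurer: €6,070 − €3,589 = €2,481.
#2 (€1,269): 50% coinsurance on €1,269 = €634.50. Member owes €634.50 (running OOP €4,223.50). Insurer: €1,269 − €634.50 = €634.50.
#3 (€1,400): deductible already satisfied, so member's share is 50% × €1,400 = €700. OOP would hit €4,923.50 > €4,850, so the cap limits the member to €4,850 − €4,223.50 = €626.50. Insurer: €1,400 − €626.50 = €773.50.

€773.50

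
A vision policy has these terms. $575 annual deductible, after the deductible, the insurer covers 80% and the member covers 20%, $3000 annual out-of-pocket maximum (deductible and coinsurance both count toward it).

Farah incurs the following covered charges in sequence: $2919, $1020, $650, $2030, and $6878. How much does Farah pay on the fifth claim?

$1216.20

Claim 1 — $2919: deductible takes $575, $2344 remains; coinsurance $2344 × 20% = $468.80. Member owes $1043.80 (running OOP $1043.80).
Claim 2 — $1020: deductible already satisfied, so member's share is 20% × $1020 = $204. Member pays $204; OOP now $1247.80.
Claim 3 — $650: deductible met; 20% of $650 = $130. Cost to member: $130. OOP to date $1377.80.
Claim 4 — $2030: deductible already satisfied, so member's share is 20% × $2030 = $406. Member owes $406 (running OOP $1783.80).
Claim 5 — $6878: 20% coinsurance on $6878 = $1375.60. OOP would hit $3159.40 > $3000, so the cap limits the member to $3000 − $1783.80 = $1216.20.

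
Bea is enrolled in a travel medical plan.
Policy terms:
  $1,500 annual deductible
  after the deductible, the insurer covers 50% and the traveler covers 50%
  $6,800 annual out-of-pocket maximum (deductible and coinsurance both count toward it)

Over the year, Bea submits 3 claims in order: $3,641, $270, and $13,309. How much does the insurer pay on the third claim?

$9,214.50

#1 ($3,641): deductible takes $1,500, $2,141 remains; 50% of $2,141 = $1,070.50. Traveler owes $2,570.50 (running OOP $2,570.50). Insurer: $3,641 − $2,570.50 = $1,070.50.
#2 ($270): deductible met; 50% of $270 = $135. Traveler pays $135; OOP now $2,705.50. Insurer: $270 − $135 = $135.
#3 ($13,309): deductible already satisfied, so traveler's share is 50% × $13,309 = $6,654.50. That would push OOP to $9,360, over the $6,800 cap, so traveler pays $6,800 − $2,705.50 = $4,094.50. Insurer: $13,309 − $4,094.50 = $9,214.50.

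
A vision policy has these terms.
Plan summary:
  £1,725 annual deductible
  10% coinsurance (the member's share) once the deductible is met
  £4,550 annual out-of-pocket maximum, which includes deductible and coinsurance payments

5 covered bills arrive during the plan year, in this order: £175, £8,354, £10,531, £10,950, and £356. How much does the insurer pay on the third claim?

£9,477.90

#1 (£175): entire amount goes to the deductible. Member owes £175 (running OOP £175). Insurer: £175 − £175 = £0.
#2 (£8,354): £1,550 finishes the deductible; £6,804 goes to coinsurance; 10% of £6,804 = £680.40. Cost to member: £2,230.40. OOP to date £2,405.40. Insurer: £8,354 − £2,230.40 = £6,123.60.
#3 (£10,531): 10% coinsurance on £10,531 = £1,053.10. Member pays £1,053.10; OOP now £3,458.50. Insurer: £10,531 − £1,053.10 = £9,477.90.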